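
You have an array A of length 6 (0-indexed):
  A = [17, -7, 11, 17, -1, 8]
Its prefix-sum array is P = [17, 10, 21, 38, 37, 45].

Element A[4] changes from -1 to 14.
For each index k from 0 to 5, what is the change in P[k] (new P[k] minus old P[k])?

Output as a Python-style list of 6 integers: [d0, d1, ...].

Answer: [0, 0, 0, 0, 15, 15]

Derivation:
Element change: A[4] -1 -> 14, delta = 15
For k < 4: P[k] unchanged, delta_P[k] = 0
For k >= 4: P[k] shifts by exactly 15
Delta array: [0, 0, 0, 0, 15, 15]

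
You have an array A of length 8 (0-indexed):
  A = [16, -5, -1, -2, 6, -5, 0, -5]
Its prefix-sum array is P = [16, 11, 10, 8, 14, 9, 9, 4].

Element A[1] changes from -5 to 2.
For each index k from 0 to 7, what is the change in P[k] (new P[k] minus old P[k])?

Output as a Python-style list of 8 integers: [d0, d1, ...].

Answer: [0, 7, 7, 7, 7, 7, 7, 7]

Derivation:
Element change: A[1] -5 -> 2, delta = 7
For k < 1: P[k] unchanged, delta_P[k] = 0
For k >= 1: P[k] shifts by exactly 7
Delta array: [0, 7, 7, 7, 7, 7, 7, 7]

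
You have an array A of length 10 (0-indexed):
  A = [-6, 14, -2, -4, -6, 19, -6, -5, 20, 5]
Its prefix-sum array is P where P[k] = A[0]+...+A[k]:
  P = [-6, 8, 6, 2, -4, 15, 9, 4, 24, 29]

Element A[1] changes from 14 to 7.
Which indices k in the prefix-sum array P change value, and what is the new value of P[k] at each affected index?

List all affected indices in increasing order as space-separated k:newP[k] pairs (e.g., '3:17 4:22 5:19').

Answer: 1:1 2:-1 3:-5 4:-11 5:8 6:2 7:-3 8:17 9:22

Derivation:
P[k] = A[0] + ... + A[k]
P[k] includes A[1] iff k >= 1
Affected indices: 1, 2, ..., 9; delta = -7
  P[1]: 8 + -7 = 1
  P[2]: 6 + -7 = -1
  P[3]: 2 + -7 = -5
  P[4]: -4 + -7 = -11
  P[5]: 15 + -7 = 8
  P[6]: 9 + -7 = 2
  P[7]: 4 + -7 = -3
  P[8]: 24 + -7 = 17
  P[9]: 29 + -7 = 22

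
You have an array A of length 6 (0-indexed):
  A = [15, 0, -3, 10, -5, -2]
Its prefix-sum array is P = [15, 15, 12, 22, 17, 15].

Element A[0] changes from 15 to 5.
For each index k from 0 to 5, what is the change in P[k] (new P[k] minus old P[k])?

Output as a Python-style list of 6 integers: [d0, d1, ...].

Element change: A[0] 15 -> 5, delta = -10
For k < 0: P[k] unchanged, delta_P[k] = 0
For k >= 0: P[k] shifts by exactly -10
Delta array: [-10, -10, -10, -10, -10, -10]

Answer: [-10, -10, -10, -10, -10, -10]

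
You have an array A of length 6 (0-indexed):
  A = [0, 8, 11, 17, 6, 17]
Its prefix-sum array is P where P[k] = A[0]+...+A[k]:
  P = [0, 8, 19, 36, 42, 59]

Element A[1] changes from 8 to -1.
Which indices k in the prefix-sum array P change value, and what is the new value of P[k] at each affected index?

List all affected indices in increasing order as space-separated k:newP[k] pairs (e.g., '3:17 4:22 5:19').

P[k] = A[0] + ... + A[k]
P[k] includes A[1] iff k >= 1
Affected indices: 1, 2, ..., 5; delta = -9
  P[1]: 8 + -9 = -1
  P[2]: 19 + -9 = 10
  P[3]: 36 + -9 = 27
  P[4]: 42 + -9 = 33
  P[5]: 59 + -9 = 50

Answer: 1:-1 2:10 3:27 4:33 5:50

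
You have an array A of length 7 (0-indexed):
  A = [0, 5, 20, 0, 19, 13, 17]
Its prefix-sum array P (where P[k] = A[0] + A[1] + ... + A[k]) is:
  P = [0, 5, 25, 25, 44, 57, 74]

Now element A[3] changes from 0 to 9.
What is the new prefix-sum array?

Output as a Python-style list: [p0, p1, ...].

Change: A[3] 0 -> 9, delta = 9
P[k] for k < 3: unchanged (A[3] not included)
P[k] for k >= 3: shift by delta = 9
  P[0] = 0 + 0 = 0
  P[1] = 5 + 0 = 5
  P[2] = 25 + 0 = 25
  P[3] = 25 + 9 = 34
  P[4] = 44 + 9 = 53
  P[5] = 57 + 9 = 66
  P[6] = 74 + 9 = 83

Answer: [0, 5, 25, 34, 53, 66, 83]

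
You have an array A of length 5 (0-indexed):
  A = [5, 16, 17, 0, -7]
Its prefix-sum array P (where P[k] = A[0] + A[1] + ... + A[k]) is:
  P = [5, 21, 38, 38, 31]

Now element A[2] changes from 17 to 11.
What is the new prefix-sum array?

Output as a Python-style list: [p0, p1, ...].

Change: A[2] 17 -> 11, delta = -6
P[k] for k < 2: unchanged (A[2] not included)
P[k] for k >= 2: shift by delta = -6
  P[0] = 5 + 0 = 5
  P[1] = 21 + 0 = 21
  P[2] = 38 + -6 = 32
  P[3] = 38 + -6 = 32
  P[4] = 31 + -6 = 25

Answer: [5, 21, 32, 32, 25]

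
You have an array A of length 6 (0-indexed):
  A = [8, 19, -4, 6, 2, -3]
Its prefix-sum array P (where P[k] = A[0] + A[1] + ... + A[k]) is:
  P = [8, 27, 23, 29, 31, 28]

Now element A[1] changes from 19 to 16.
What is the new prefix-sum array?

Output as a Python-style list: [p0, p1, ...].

Answer: [8, 24, 20, 26, 28, 25]

Derivation:
Change: A[1] 19 -> 16, delta = -3
P[k] for k < 1: unchanged (A[1] not included)
P[k] for k >= 1: shift by delta = -3
  P[0] = 8 + 0 = 8
  P[1] = 27 + -3 = 24
  P[2] = 23 + -3 = 20
  P[3] = 29 + -3 = 26
  P[4] = 31 + -3 = 28
  P[5] = 28 + -3 = 25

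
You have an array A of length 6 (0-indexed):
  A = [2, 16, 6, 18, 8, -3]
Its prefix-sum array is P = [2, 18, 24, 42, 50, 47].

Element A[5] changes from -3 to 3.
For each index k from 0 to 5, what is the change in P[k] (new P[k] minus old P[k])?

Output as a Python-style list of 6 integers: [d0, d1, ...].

Element change: A[5] -3 -> 3, delta = 6
For k < 5: P[k] unchanged, delta_P[k] = 0
For k >= 5: P[k] shifts by exactly 6
Delta array: [0, 0, 0, 0, 0, 6]

Answer: [0, 0, 0, 0, 0, 6]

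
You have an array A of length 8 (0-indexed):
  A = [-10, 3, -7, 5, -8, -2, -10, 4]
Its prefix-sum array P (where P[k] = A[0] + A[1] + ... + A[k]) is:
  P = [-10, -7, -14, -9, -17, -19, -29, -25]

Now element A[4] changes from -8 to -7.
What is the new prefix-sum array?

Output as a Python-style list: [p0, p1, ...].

Answer: [-10, -7, -14, -9, -16, -18, -28, -24]

Derivation:
Change: A[4] -8 -> -7, delta = 1
P[k] for k < 4: unchanged (A[4] not included)
P[k] for k >= 4: shift by delta = 1
  P[0] = -10 + 0 = -10
  P[1] = -7 + 0 = -7
  P[2] = -14 + 0 = -14
  P[3] = -9 + 0 = -9
  P[4] = -17 + 1 = -16
  P[5] = -19 + 1 = -18
  P[6] = -29 + 1 = -28
  P[7] = -25 + 1 = -24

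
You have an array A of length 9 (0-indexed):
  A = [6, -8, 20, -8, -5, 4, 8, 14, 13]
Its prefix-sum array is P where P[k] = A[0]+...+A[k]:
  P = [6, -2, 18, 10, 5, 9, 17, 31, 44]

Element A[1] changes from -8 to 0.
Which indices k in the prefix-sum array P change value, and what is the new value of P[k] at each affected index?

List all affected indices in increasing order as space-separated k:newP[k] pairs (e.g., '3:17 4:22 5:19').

P[k] = A[0] + ... + A[k]
P[k] includes A[1] iff k >= 1
Affected indices: 1, 2, ..., 8; delta = 8
  P[1]: -2 + 8 = 6
  P[2]: 18 + 8 = 26
  P[3]: 10 + 8 = 18
  P[4]: 5 + 8 = 13
  P[5]: 9 + 8 = 17
  P[6]: 17 + 8 = 25
  P[7]: 31 + 8 = 39
  P[8]: 44 + 8 = 52

Answer: 1:6 2:26 3:18 4:13 5:17 6:25 7:39 8:52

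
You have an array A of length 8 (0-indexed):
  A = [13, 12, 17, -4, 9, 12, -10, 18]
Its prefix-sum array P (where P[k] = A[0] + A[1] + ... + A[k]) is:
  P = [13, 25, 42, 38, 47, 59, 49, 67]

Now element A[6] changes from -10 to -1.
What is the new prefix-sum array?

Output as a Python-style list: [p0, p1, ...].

Change: A[6] -10 -> -1, delta = 9
P[k] for k < 6: unchanged (A[6] not included)
P[k] for k >= 6: shift by delta = 9
  P[0] = 13 + 0 = 13
  P[1] = 25 + 0 = 25
  P[2] = 42 + 0 = 42
  P[3] = 38 + 0 = 38
  P[4] = 47 + 0 = 47
  P[5] = 59 + 0 = 59
  P[6] = 49 + 9 = 58
  P[7] = 67 + 9 = 76

Answer: [13, 25, 42, 38, 47, 59, 58, 76]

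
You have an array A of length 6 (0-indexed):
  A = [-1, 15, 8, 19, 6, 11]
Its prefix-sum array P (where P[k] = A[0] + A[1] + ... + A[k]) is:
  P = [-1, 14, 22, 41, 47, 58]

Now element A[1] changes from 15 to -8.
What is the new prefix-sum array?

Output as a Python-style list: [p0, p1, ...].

Change: A[1] 15 -> -8, delta = -23
P[k] for k < 1: unchanged (A[1] not included)
P[k] for k >= 1: shift by delta = -23
  P[0] = -1 + 0 = -1
  P[1] = 14 + -23 = -9
  P[2] = 22 + -23 = -1
  P[3] = 41 + -23 = 18
  P[4] = 47 + -23 = 24
  P[5] = 58 + -23 = 35

Answer: [-1, -9, -1, 18, 24, 35]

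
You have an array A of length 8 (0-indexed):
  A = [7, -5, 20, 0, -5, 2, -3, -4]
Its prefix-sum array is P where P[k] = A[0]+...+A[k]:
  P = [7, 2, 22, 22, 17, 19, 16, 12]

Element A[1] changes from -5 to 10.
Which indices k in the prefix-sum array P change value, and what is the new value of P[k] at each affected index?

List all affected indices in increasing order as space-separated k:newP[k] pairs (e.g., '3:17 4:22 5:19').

Answer: 1:17 2:37 3:37 4:32 5:34 6:31 7:27

Derivation:
P[k] = A[0] + ... + A[k]
P[k] includes A[1] iff k >= 1
Affected indices: 1, 2, ..., 7; delta = 15
  P[1]: 2 + 15 = 17
  P[2]: 22 + 15 = 37
  P[3]: 22 + 15 = 37
  P[4]: 17 + 15 = 32
  P[5]: 19 + 15 = 34
  P[6]: 16 + 15 = 31
  P[7]: 12 + 15 = 27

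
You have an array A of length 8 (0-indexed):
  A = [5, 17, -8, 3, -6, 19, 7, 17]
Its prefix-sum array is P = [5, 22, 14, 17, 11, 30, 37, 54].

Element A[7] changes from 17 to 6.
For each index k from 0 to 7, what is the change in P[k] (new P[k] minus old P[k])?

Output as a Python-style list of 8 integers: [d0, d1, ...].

Answer: [0, 0, 0, 0, 0, 0, 0, -11]

Derivation:
Element change: A[7] 17 -> 6, delta = -11
For k < 7: P[k] unchanged, delta_P[k] = 0
For k >= 7: P[k] shifts by exactly -11
Delta array: [0, 0, 0, 0, 0, 0, 0, -11]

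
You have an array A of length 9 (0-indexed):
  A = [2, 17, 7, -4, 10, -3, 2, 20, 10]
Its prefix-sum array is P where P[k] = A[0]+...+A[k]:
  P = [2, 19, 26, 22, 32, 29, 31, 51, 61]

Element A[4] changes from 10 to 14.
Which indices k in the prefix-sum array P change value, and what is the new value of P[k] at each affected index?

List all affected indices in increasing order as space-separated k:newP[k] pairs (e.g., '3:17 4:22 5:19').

Answer: 4:36 5:33 6:35 7:55 8:65

Derivation:
P[k] = A[0] + ... + A[k]
P[k] includes A[4] iff k >= 4
Affected indices: 4, 5, ..., 8; delta = 4
  P[4]: 32 + 4 = 36
  P[5]: 29 + 4 = 33
  P[6]: 31 + 4 = 35
  P[7]: 51 + 4 = 55
  P[8]: 61 + 4 = 65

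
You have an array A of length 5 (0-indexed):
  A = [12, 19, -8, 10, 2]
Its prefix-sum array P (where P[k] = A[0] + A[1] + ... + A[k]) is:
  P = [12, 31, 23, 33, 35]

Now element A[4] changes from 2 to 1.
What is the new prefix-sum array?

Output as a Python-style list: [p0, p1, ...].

Answer: [12, 31, 23, 33, 34]

Derivation:
Change: A[4] 2 -> 1, delta = -1
P[k] for k < 4: unchanged (A[4] not included)
P[k] for k >= 4: shift by delta = -1
  P[0] = 12 + 0 = 12
  P[1] = 31 + 0 = 31
  P[2] = 23 + 0 = 23
  P[3] = 33 + 0 = 33
  P[4] = 35 + -1 = 34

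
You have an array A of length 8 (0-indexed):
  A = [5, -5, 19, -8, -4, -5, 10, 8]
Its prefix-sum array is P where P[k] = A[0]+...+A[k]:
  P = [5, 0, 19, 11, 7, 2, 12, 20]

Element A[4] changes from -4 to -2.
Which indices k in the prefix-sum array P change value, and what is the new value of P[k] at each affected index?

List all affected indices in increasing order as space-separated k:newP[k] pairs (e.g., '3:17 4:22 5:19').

P[k] = A[0] + ... + A[k]
P[k] includes A[4] iff k >= 4
Affected indices: 4, 5, ..., 7; delta = 2
  P[4]: 7 + 2 = 9
  P[5]: 2 + 2 = 4
  P[6]: 12 + 2 = 14
  P[7]: 20 + 2 = 22

Answer: 4:9 5:4 6:14 7:22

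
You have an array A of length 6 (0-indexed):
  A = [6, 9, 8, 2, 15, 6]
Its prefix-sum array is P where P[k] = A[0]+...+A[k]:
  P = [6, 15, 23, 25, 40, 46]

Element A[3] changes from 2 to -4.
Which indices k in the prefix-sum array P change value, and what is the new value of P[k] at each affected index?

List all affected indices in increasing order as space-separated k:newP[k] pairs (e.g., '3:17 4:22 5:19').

P[k] = A[0] + ... + A[k]
P[k] includes A[3] iff k >= 3
Affected indices: 3, 4, ..., 5; delta = -6
  P[3]: 25 + -6 = 19
  P[4]: 40 + -6 = 34
  P[5]: 46 + -6 = 40

Answer: 3:19 4:34 5:40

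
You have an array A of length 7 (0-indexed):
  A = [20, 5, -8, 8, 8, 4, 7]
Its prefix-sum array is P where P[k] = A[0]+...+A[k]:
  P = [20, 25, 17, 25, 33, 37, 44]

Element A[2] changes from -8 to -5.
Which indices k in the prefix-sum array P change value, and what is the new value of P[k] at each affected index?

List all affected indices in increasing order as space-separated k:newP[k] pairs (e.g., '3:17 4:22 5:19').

P[k] = A[0] + ... + A[k]
P[k] includes A[2] iff k >= 2
Affected indices: 2, 3, ..., 6; delta = 3
  P[2]: 17 + 3 = 20
  P[3]: 25 + 3 = 28
  P[4]: 33 + 3 = 36
  P[5]: 37 + 3 = 40
  P[6]: 44 + 3 = 47

Answer: 2:20 3:28 4:36 5:40 6:47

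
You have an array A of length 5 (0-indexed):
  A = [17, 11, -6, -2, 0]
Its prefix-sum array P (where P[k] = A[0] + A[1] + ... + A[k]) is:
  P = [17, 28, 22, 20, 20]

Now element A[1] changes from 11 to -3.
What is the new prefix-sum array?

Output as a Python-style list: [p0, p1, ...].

Change: A[1] 11 -> -3, delta = -14
P[k] for k < 1: unchanged (A[1] not included)
P[k] for k >= 1: shift by delta = -14
  P[0] = 17 + 0 = 17
  P[1] = 28 + -14 = 14
  P[2] = 22 + -14 = 8
  P[3] = 20 + -14 = 6
  P[4] = 20 + -14 = 6

Answer: [17, 14, 8, 6, 6]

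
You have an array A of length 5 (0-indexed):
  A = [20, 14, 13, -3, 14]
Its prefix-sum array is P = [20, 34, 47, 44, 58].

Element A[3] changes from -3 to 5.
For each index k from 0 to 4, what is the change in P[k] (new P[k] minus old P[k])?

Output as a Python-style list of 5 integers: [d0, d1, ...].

Element change: A[3] -3 -> 5, delta = 8
For k < 3: P[k] unchanged, delta_P[k] = 0
For k >= 3: P[k] shifts by exactly 8
Delta array: [0, 0, 0, 8, 8]

Answer: [0, 0, 0, 8, 8]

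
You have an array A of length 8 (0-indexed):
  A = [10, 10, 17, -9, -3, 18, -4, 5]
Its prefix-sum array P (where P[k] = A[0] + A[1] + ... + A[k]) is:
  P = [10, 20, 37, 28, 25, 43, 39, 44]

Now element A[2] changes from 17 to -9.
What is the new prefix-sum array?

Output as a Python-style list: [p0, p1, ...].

Answer: [10, 20, 11, 2, -1, 17, 13, 18]

Derivation:
Change: A[2] 17 -> -9, delta = -26
P[k] for k < 2: unchanged (A[2] not included)
P[k] for k >= 2: shift by delta = -26
  P[0] = 10 + 0 = 10
  P[1] = 20 + 0 = 20
  P[2] = 37 + -26 = 11
  P[3] = 28 + -26 = 2
  P[4] = 25 + -26 = -1
  P[5] = 43 + -26 = 17
  P[6] = 39 + -26 = 13
  P[7] = 44 + -26 = 18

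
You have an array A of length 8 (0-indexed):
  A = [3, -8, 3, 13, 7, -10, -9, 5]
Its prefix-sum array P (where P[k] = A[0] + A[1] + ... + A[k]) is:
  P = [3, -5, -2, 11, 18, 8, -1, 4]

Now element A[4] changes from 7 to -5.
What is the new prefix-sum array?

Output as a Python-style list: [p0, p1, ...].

Change: A[4] 7 -> -5, delta = -12
P[k] for k < 4: unchanged (A[4] not included)
P[k] for k >= 4: shift by delta = -12
  P[0] = 3 + 0 = 3
  P[1] = -5 + 0 = -5
  P[2] = -2 + 0 = -2
  P[3] = 11 + 0 = 11
  P[4] = 18 + -12 = 6
  P[5] = 8 + -12 = -4
  P[6] = -1 + -12 = -13
  P[7] = 4 + -12 = -8

Answer: [3, -5, -2, 11, 6, -4, -13, -8]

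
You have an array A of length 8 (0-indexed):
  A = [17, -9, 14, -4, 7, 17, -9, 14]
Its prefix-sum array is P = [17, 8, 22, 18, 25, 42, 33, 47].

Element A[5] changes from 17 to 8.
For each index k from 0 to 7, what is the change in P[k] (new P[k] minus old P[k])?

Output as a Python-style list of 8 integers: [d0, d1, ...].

Answer: [0, 0, 0, 0, 0, -9, -9, -9]

Derivation:
Element change: A[5] 17 -> 8, delta = -9
For k < 5: P[k] unchanged, delta_P[k] = 0
For k >= 5: P[k] shifts by exactly -9
Delta array: [0, 0, 0, 0, 0, -9, -9, -9]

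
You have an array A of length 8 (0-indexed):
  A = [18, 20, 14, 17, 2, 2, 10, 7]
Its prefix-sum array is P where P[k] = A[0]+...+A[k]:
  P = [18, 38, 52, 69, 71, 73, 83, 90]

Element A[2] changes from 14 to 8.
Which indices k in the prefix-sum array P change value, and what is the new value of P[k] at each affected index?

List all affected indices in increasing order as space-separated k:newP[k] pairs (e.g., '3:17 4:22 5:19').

Answer: 2:46 3:63 4:65 5:67 6:77 7:84

Derivation:
P[k] = A[0] + ... + A[k]
P[k] includes A[2] iff k >= 2
Affected indices: 2, 3, ..., 7; delta = -6
  P[2]: 52 + -6 = 46
  P[3]: 69 + -6 = 63
  P[4]: 71 + -6 = 65
  P[5]: 73 + -6 = 67
  P[6]: 83 + -6 = 77
  P[7]: 90 + -6 = 84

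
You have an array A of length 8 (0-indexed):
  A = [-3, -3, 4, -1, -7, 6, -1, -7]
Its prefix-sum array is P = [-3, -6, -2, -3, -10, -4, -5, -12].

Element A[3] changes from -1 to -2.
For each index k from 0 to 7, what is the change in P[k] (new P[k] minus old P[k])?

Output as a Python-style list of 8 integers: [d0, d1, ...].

Answer: [0, 0, 0, -1, -1, -1, -1, -1]

Derivation:
Element change: A[3] -1 -> -2, delta = -1
For k < 3: P[k] unchanged, delta_P[k] = 0
For k >= 3: P[k] shifts by exactly -1
Delta array: [0, 0, 0, -1, -1, -1, -1, -1]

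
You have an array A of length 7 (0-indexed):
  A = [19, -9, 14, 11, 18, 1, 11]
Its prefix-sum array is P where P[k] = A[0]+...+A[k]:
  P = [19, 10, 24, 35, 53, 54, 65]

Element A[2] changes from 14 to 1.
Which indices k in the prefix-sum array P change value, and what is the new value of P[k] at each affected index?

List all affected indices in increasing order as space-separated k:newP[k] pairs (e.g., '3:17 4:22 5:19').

P[k] = A[0] + ... + A[k]
P[k] includes A[2] iff k >= 2
Affected indices: 2, 3, ..., 6; delta = -13
  P[2]: 24 + -13 = 11
  P[3]: 35 + -13 = 22
  P[4]: 53 + -13 = 40
  P[5]: 54 + -13 = 41
  P[6]: 65 + -13 = 52

Answer: 2:11 3:22 4:40 5:41 6:52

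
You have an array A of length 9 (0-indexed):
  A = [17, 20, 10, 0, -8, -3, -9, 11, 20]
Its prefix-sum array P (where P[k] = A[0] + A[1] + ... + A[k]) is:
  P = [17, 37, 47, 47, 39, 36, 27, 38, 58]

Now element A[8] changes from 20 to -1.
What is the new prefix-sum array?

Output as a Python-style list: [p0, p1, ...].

Answer: [17, 37, 47, 47, 39, 36, 27, 38, 37]

Derivation:
Change: A[8] 20 -> -1, delta = -21
P[k] for k < 8: unchanged (A[8] not included)
P[k] for k >= 8: shift by delta = -21
  P[0] = 17 + 0 = 17
  P[1] = 37 + 0 = 37
  P[2] = 47 + 0 = 47
  P[3] = 47 + 0 = 47
  P[4] = 39 + 0 = 39
  P[5] = 36 + 0 = 36
  P[6] = 27 + 0 = 27
  P[7] = 38 + 0 = 38
  P[8] = 58 + -21 = 37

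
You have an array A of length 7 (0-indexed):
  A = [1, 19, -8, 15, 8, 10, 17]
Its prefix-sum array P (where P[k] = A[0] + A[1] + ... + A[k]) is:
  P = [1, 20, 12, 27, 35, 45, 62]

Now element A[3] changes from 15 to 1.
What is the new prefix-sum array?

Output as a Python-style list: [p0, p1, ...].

Answer: [1, 20, 12, 13, 21, 31, 48]

Derivation:
Change: A[3] 15 -> 1, delta = -14
P[k] for k < 3: unchanged (A[3] not included)
P[k] for k >= 3: shift by delta = -14
  P[0] = 1 + 0 = 1
  P[1] = 20 + 0 = 20
  P[2] = 12 + 0 = 12
  P[3] = 27 + -14 = 13
  P[4] = 35 + -14 = 21
  P[5] = 45 + -14 = 31
  P[6] = 62 + -14 = 48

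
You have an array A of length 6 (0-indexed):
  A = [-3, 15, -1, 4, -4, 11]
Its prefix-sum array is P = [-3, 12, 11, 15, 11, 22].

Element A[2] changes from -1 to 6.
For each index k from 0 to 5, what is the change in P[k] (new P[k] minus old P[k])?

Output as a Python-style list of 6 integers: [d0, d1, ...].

Answer: [0, 0, 7, 7, 7, 7]

Derivation:
Element change: A[2] -1 -> 6, delta = 7
For k < 2: P[k] unchanged, delta_P[k] = 0
For k >= 2: P[k] shifts by exactly 7
Delta array: [0, 0, 7, 7, 7, 7]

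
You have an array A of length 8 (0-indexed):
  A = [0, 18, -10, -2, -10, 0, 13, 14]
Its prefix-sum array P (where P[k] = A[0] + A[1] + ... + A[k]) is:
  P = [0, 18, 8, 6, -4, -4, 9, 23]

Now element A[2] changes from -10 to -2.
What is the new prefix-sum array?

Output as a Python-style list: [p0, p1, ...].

Answer: [0, 18, 16, 14, 4, 4, 17, 31]

Derivation:
Change: A[2] -10 -> -2, delta = 8
P[k] for k < 2: unchanged (A[2] not included)
P[k] for k >= 2: shift by delta = 8
  P[0] = 0 + 0 = 0
  P[1] = 18 + 0 = 18
  P[2] = 8 + 8 = 16
  P[3] = 6 + 8 = 14
  P[4] = -4 + 8 = 4
  P[5] = -4 + 8 = 4
  P[6] = 9 + 8 = 17
  P[7] = 23 + 8 = 31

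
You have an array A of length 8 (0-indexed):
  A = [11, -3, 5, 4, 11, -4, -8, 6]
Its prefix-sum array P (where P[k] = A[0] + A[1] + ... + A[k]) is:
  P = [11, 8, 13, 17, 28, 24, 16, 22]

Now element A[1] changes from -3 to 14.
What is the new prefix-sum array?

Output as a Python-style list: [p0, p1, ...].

Change: A[1] -3 -> 14, delta = 17
P[k] for k < 1: unchanged (A[1] not included)
P[k] for k >= 1: shift by delta = 17
  P[0] = 11 + 0 = 11
  P[1] = 8 + 17 = 25
  P[2] = 13 + 17 = 30
  P[3] = 17 + 17 = 34
  P[4] = 28 + 17 = 45
  P[5] = 24 + 17 = 41
  P[6] = 16 + 17 = 33
  P[7] = 22 + 17 = 39

Answer: [11, 25, 30, 34, 45, 41, 33, 39]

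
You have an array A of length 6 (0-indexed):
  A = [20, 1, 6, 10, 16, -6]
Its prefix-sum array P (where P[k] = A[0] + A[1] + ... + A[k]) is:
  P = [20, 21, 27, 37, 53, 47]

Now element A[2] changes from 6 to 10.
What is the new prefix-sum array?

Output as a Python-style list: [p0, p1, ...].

Change: A[2] 6 -> 10, delta = 4
P[k] for k < 2: unchanged (A[2] not included)
P[k] for k >= 2: shift by delta = 4
  P[0] = 20 + 0 = 20
  P[1] = 21 + 0 = 21
  P[2] = 27 + 4 = 31
  P[3] = 37 + 4 = 41
  P[4] = 53 + 4 = 57
  P[5] = 47 + 4 = 51

Answer: [20, 21, 31, 41, 57, 51]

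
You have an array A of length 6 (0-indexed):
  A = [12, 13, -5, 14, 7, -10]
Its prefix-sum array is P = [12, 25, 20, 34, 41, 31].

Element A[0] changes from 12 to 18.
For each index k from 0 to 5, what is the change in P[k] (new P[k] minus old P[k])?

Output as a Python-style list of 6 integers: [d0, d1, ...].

Answer: [6, 6, 6, 6, 6, 6]

Derivation:
Element change: A[0] 12 -> 18, delta = 6
For k < 0: P[k] unchanged, delta_P[k] = 0
For k >= 0: P[k] shifts by exactly 6
Delta array: [6, 6, 6, 6, 6, 6]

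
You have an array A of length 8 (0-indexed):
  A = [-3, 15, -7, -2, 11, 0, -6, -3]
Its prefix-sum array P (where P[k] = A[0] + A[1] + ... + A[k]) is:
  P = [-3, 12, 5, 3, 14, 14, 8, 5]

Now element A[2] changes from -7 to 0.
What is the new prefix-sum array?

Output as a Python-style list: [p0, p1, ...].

Answer: [-3, 12, 12, 10, 21, 21, 15, 12]

Derivation:
Change: A[2] -7 -> 0, delta = 7
P[k] for k < 2: unchanged (A[2] not included)
P[k] for k >= 2: shift by delta = 7
  P[0] = -3 + 0 = -3
  P[1] = 12 + 0 = 12
  P[2] = 5 + 7 = 12
  P[3] = 3 + 7 = 10
  P[4] = 14 + 7 = 21
  P[5] = 14 + 7 = 21
  P[6] = 8 + 7 = 15
  P[7] = 5 + 7 = 12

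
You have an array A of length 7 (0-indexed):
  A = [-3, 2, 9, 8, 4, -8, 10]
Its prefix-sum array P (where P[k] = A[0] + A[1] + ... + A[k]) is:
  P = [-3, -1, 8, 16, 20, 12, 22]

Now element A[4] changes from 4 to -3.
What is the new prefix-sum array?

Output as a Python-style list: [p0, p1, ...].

Answer: [-3, -1, 8, 16, 13, 5, 15]

Derivation:
Change: A[4] 4 -> -3, delta = -7
P[k] for k < 4: unchanged (A[4] not included)
P[k] for k >= 4: shift by delta = -7
  P[0] = -3 + 0 = -3
  P[1] = -1 + 0 = -1
  P[2] = 8 + 0 = 8
  P[3] = 16 + 0 = 16
  P[4] = 20 + -7 = 13
  P[5] = 12 + -7 = 5
  P[6] = 22 + -7 = 15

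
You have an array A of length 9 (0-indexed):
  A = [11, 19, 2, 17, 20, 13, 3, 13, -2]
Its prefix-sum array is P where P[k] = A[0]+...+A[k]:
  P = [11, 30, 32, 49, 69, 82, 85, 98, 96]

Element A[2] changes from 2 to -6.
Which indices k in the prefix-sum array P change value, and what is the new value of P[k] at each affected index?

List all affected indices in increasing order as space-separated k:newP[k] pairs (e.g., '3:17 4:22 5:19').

Answer: 2:24 3:41 4:61 5:74 6:77 7:90 8:88

Derivation:
P[k] = A[0] + ... + A[k]
P[k] includes A[2] iff k >= 2
Affected indices: 2, 3, ..., 8; delta = -8
  P[2]: 32 + -8 = 24
  P[3]: 49 + -8 = 41
  P[4]: 69 + -8 = 61
  P[5]: 82 + -8 = 74
  P[6]: 85 + -8 = 77
  P[7]: 98 + -8 = 90
  P[8]: 96 + -8 = 88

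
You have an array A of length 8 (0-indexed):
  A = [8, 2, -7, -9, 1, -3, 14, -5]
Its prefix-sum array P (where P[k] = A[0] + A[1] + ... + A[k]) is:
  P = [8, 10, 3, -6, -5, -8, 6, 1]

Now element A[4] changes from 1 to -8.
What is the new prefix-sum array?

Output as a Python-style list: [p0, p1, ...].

Change: A[4] 1 -> -8, delta = -9
P[k] for k < 4: unchanged (A[4] not included)
P[k] for k >= 4: shift by delta = -9
  P[0] = 8 + 0 = 8
  P[1] = 10 + 0 = 10
  P[2] = 3 + 0 = 3
  P[3] = -6 + 0 = -6
  P[4] = -5 + -9 = -14
  P[5] = -8 + -9 = -17
  P[6] = 6 + -9 = -3
  P[7] = 1 + -9 = -8

Answer: [8, 10, 3, -6, -14, -17, -3, -8]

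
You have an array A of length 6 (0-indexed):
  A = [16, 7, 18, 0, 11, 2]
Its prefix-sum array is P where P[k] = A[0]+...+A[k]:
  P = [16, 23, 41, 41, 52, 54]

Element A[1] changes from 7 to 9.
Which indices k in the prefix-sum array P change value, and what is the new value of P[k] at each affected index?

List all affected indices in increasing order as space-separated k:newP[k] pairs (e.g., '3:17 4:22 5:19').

Answer: 1:25 2:43 3:43 4:54 5:56

Derivation:
P[k] = A[0] + ... + A[k]
P[k] includes A[1] iff k >= 1
Affected indices: 1, 2, ..., 5; delta = 2
  P[1]: 23 + 2 = 25
  P[2]: 41 + 2 = 43
  P[3]: 41 + 2 = 43
  P[4]: 52 + 2 = 54
  P[5]: 54 + 2 = 56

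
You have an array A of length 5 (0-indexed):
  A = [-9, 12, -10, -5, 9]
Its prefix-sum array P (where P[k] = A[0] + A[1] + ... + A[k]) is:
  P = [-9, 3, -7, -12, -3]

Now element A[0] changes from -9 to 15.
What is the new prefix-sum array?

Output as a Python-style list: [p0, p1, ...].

Change: A[0] -9 -> 15, delta = 24
P[k] for k < 0: unchanged (A[0] not included)
P[k] for k >= 0: shift by delta = 24
  P[0] = -9 + 24 = 15
  P[1] = 3 + 24 = 27
  P[2] = -7 + 24 = 17
  P[3] = -12 + 24 = 12
  P[4] = -3 + 24 = 21

Answer: [15, 27, 17, 12, 21]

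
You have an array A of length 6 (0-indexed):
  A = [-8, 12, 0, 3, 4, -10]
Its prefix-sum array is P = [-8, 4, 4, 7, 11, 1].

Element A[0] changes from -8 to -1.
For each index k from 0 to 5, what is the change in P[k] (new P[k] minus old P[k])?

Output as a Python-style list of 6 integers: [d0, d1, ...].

Element change: A[0] -8 -> -1, delta = 7
For k < 0: P[k] unchanged, delta_P[k] = 0
For k >= 0: P[k] shifts by exactly 7
Delta array: [7, 7, 7, 7, 7, 7]

Answer: [7, 7, 7, 7, 7, 7]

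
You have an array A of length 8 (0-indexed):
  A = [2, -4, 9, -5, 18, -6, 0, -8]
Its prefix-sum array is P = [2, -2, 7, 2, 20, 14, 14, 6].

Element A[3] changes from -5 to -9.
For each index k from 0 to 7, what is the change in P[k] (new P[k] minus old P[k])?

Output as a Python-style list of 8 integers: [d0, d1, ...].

Answer: [0, 0, 0, -4, -4, -4, -4, -4]

Derivation:
Element change: A[3] -5 -> -9, delta = -4
For k < 3: P[k] unchanged, delta_P[k] = 0
For k >= 3: P[k] shifts by exactly -4
Delta array: [0, 0, 0, -4, -4, -4, -4, -4]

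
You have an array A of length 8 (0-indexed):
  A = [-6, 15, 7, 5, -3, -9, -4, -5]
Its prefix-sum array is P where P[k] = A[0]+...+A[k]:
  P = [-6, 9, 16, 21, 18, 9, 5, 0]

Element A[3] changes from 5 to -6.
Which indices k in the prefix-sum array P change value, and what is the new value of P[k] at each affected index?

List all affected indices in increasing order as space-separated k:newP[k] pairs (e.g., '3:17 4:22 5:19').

P[k] = A[0] + ... + A[k]
P[k] includes A[3] iff k >= 3
Affected indices: 3, 4, ..., 7; delta = -11
  P[3]: 21 + -11 = 10
  P[4]: 18 + -11 = 7
  P[5]: 9 + -11 = -2
  P[6]: 5 + -11 = -6
  P[7]: 0 + -11 = -11

Answer: 3:10 4:7 5:-2 6:-6 7:-11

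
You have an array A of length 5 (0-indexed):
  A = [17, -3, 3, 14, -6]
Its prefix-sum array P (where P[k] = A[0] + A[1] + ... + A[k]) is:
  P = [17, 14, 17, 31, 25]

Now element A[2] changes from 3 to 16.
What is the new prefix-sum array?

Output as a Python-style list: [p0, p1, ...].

Answer: [17, 14, 30, 44, 38]

Derivation:
Change: A[2] 3 -> 16, delta = 13
P[k] for k < 2: unchanged (A[2] not included)
P[k] for k >= 2: shift by delta = 13
  P[0] = 17 + 0 = 17
  P[1] = 14 + 0 = 14
  P[2] = 17 + 13 = 30
  P[3] = 31 + 13 = 44
  P[4] = 25 + 13 = 38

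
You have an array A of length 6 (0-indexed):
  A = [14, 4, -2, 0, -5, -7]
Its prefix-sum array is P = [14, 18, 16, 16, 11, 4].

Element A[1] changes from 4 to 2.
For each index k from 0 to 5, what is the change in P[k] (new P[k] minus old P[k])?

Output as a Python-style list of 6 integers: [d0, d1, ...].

Element change: A[1] 4 -> 2, delta = -2
For k < 1: P[k] unchanged, delta_P[k] = 0
For k >= 1: P[k] shifts by exactly -2
Delta array: [0, -2, -2, -2, -2, -2]

Answer: [0, -2, -2, -2, -2, -2]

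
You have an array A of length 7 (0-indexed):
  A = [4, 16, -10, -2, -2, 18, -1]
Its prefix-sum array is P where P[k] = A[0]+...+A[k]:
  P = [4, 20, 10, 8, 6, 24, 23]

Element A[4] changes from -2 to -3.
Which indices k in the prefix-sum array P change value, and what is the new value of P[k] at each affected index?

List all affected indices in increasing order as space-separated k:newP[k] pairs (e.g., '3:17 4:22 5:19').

P[k] = A[0] + ... + A[k]
P[k] includes A[4] iff k >= 4
Affected indices: 4, 5, ..., 6; delta = -1
  P[4]: 6 + -1 = 5
  P[5]: 24 + -1 = 23
  P[6]: 23 + -1 = 22

Answer: 4:5 5:23 6:22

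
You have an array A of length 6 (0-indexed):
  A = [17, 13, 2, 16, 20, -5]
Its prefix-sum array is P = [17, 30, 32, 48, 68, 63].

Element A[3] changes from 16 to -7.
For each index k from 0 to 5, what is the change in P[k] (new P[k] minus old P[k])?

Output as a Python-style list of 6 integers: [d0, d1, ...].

Element change: A[3] 16 -> -7, delta = -23
For k < 3: P[k] unchanged, delta_P[k] = 0
For k >= 3: P[k] shifts by exactly -23
Delta array: [0, 0, 0, -23, -23, -23]

Answer: [0, 0, 0, -23, -23, -23]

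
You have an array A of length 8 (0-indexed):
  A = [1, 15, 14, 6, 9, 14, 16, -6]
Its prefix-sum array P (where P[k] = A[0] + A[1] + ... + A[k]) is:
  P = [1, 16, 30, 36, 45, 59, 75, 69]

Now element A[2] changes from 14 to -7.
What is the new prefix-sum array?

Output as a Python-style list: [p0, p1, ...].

Answer: [1, 16, 9, 15, 24, 38, 54, 48]

Derivation:
Change: A[2] 14 -> -7, delta = -21
P[k] for k < 2: unchanged (A[2] not included)
P[k] for k >= 2: shift by delta = -21
  P[0] = 1 + 0 = 1
  P[1] = 16 + 0 = 16
  P[2] = 30 + -21 = 9
  P[3] = 36 + -21 = 15
  P[4] = 45 + -21 = 24
  P[5] = 59 + -21 = 38
  P[6] = 75 + -21 = 54
  P[7] = 69 + -21 = 48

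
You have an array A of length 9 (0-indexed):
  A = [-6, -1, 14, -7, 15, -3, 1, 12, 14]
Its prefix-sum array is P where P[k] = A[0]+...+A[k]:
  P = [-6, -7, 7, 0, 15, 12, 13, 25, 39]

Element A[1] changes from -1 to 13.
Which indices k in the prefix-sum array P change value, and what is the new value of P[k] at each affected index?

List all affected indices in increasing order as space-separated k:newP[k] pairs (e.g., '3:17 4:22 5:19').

P[k] = A[0] + ... + A[k]
P[k] includes A[1] iff k >= 1
Affected indices: 1, 2, ..., 8; delta = 14
  P[1]: -7 + 14 = 7
  P[2]: 7 + 14 = 21
  P[3]: 0 + 14 = 14
  P[4]: 15 + 14 = 29
  P[5]: 12 + 14 = 26
  P[6]: 13 + 14 = 27
  P[7]: 25 + 14 = 39
  P[8]: 39 + 14 = 53

Answer: 1:7 2:21 3:14 4:29 5:26 6:27 7:39 8:53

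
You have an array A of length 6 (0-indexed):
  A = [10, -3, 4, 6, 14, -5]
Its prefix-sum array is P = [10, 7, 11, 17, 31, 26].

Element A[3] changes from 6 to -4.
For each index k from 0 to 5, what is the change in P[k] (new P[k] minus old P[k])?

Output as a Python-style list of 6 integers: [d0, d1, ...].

Element change: A[3] 6 -> -4, delta = -10
For k < 3: P[k] unchanged, delta_P[k] = 0
For k >= 3: P[k] shifts by exactly -10
Delta array: [0, 0, 0, -10, -10, -10]

Answer: [0, 0, 0, -10, -10, -10]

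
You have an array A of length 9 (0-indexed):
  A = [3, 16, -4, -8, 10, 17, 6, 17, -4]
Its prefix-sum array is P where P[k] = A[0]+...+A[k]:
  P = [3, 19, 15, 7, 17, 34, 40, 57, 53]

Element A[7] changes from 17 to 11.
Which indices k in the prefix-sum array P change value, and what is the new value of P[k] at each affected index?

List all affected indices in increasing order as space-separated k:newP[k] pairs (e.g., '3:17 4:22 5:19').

P[k] = A[0] + ... + A[k]
P[k] includes A[7] iff k >= 7
Affected indices: 7, 8, ..., 8; delta = -6
  P[7]: 57 + -6 = 51
  P[8]: 53 + -6 = 47

Answer: 7:51 8:47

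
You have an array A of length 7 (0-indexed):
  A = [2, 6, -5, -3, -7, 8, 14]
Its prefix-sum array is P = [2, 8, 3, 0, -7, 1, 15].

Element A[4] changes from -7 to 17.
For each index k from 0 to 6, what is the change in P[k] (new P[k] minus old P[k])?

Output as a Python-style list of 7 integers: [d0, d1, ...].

Answer: [0, 0, 0, 0, 24, 24, 24]

Derivation:
Element change: A[4] -7 -> 17, delta = 24
For k < 4: P[k] unchanged, delta_P[k] = 0
For k >= 4: P[k] shifts by exactly 24
Delta array: [0, 0, 0, 0, 24, 24, 24]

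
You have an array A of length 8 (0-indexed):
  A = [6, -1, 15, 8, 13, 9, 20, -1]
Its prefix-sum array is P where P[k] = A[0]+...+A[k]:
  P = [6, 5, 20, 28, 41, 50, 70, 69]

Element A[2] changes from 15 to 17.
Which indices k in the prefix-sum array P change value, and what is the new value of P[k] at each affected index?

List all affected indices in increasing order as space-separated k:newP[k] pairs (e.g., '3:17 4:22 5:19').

Answer: 2:22 3:30 4:43 5:52 6:72 7:71

Derivation:
P[k] = A[0] + ... + A[k]
P[k] includes A[2] iff k >= 2
Affected indices: 2, 3, ..., 7; delta = 2
  P[2]: 20 + 2 = 22
  P[3]: 28 + 2 = 30
  P[4]: 41 + 2 = 43
  P[5]: 50 + 2 = 52
  P[6]: 70 + 2 = 72
  P[7]: 69 + 2 = 71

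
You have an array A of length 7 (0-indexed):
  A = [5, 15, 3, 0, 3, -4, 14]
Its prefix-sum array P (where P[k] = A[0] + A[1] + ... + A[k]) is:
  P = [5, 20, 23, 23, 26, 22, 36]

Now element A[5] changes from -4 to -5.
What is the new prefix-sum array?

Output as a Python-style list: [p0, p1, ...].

Change: A[5] -4 -> -5, delta = -1
P[k] for k < 5: unchanged (A[5] not included)
P[k] for k >= 5: shift by delta = -1
  P[0] = 5 + 0 = 5
  P[1] = 20 + 0 = 20
  P[2] = 23 + 0 = 23
  P[3] = 23 + 0 = 23
  P[4] = 26 + 0 = 26
  P[5] = 22 + -1 = 21
  P[6] = 36 + -1 = 35

Answer: [5, 20, 23, 23, 26, 21, 35]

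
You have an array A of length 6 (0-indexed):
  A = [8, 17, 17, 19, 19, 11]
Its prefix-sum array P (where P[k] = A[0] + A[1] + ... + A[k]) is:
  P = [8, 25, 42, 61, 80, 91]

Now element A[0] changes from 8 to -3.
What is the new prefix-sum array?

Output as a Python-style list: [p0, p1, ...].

Change: A[0] 8 -> -3, delta = -11
P[k] for k < 0: unchanged (A[0] not included)
P[k] for k >= 0: shift by delta = -11
  P[0] = 8 + -11 = -3
  P[1] = 25 + -11 = 14
  P[2] = 42 + -11 = 31
  P[3] = 61 + -11 = 50
  P[4] = 80 + -11 = 69
  P[5] = 91 + -11 = 80

Answer: [-3, 14, 31, 50, 69, 80]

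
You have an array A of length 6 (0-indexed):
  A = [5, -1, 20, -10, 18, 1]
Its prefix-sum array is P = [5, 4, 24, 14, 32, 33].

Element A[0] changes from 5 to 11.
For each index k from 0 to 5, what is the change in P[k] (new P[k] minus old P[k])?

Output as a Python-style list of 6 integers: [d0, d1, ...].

Answer: [6, 6, 6, 6, 6, 6]

Derivation:
Element change: A[0] 5 -> 11, delta = 6
For k < 0: P[k] unchanged, delta_P[k] = 0
For k >= 0: P[k] shifts by exactly 6
Delta array: [6, 6, 6, 6, 6, 6]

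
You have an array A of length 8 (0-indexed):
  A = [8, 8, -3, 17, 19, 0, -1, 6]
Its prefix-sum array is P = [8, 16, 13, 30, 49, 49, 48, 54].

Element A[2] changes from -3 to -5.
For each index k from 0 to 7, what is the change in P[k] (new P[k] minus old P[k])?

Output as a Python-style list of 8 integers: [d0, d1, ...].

Answer: [0, 0, -2, -2, -2, -2, -2, -2]

Derivation:
Element change: A[2] -3 -> -5, delta = -2
For k < 2: P[k] unchanged, delta_P[k] = 0
For k >= 2: P[k] shifts by exactly -2
Delta array: [0, 0, -2, -2, -2, -2, -2, -2]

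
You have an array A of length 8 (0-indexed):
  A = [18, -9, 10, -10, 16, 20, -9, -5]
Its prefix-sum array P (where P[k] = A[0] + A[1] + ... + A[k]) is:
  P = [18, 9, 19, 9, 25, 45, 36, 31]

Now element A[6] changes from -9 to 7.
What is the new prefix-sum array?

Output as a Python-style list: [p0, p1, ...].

Answer: [18, 9, 19, 9, 25, 45, 52, 47]

Derivation:
Change: A[6] -9 -> 7, delta = 16
P[k] for k < 6: unchanged (A[6] not included)
P[k] for k >= 6: shift by delta = 16
  P[0] = 18 + 0 = 18
  P[1] = 9 + 0 = 9
  P[2] = 19 + 0 = 19
  P[3] = 9 + 0 = 9
  P[4] = 25 + 0 = 25
  P[5] = 45 + 0 = 45
  P[6] = 36 + 16 = 52
  P[7] = 31 + 16 = 47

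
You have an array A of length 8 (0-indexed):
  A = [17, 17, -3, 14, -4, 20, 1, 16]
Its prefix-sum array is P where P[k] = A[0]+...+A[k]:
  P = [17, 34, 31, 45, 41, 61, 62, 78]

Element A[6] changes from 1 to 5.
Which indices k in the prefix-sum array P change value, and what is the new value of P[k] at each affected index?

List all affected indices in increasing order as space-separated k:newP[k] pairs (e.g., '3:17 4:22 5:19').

P[k] = A[0] + ... + A[k]
P[k] includes A[6] iff k >= 6
Affected indices: 6, 7, ..., 7; delta = 4
  P[6]: 62 + 4 = 66
  P[7]: 78 + 4 = 82

Answer: 6:66 7:82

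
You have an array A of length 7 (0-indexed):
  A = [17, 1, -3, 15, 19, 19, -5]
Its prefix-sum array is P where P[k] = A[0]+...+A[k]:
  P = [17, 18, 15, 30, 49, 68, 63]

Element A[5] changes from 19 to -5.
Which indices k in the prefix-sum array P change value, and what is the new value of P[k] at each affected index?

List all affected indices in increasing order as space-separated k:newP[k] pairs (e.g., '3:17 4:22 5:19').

P[k] = A[0] + ... + A[k]
P[k] includes A[5] iff k >= 5
Affected indices: 5, 6, ..., 6; delta = -24
  P[5]: 68 + -24 = 44
  P[6]: 63 + -24 = 39

Answer: 5:44 6:39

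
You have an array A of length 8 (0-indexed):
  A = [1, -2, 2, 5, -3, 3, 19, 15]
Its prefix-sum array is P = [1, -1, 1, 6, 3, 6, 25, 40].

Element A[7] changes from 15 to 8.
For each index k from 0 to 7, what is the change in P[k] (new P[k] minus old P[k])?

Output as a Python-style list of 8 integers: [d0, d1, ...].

Element change: A[7] 15 -> 8, delta = -7
For k < 7: P[k] unchanged, delta_P[k] = 0
For k >= 7: P[k] shifts by exactly -7
Delta array: [0, 0, 0, 0, 0, 0, 0, -7]

Answer: [0, 0, 0, 0, 0, 0, 0, -7]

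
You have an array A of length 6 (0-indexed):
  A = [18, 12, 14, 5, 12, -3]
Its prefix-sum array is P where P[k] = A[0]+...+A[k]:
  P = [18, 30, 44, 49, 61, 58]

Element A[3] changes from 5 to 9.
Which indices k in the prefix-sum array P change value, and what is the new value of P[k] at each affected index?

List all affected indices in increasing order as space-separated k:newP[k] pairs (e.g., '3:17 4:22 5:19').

P[k] = A[0] + ... + A[k]
P[k] includes A[3] iff k >= 3
Affected indices: 3, 4, ..., 5; delta = 4
  P[3]: 49 + 4 = 53
  P[4]: 61 + 4 = 65
  P[5]: 58 + 4 = 62

Answer: 3:53 4:65 5:62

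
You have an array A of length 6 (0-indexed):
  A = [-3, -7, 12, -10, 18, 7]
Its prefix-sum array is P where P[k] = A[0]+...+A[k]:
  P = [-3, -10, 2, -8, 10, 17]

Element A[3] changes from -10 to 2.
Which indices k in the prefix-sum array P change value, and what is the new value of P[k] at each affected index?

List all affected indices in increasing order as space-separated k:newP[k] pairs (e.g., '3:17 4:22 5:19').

Answer: 3:4 4:22 5:29

Derivation:
P[k] = A[0] + ... + A[k]
P[k] includes A[3] iff k >= 3
Affected indices: 3, 4, ..., 5; delta = 12
  P[3]: -8 + 12 = 4
  P[4]: 10 + 12 = 22
  P[5]: 17 + 12 = 29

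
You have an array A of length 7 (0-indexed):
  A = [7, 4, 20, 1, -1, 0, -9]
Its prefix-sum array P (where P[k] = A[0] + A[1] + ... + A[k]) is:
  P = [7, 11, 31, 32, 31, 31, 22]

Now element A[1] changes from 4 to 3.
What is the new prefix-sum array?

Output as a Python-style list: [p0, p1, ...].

Change: A[1] 4 -> 3, delta = -1
P[k] for k < 1: unchanged (A[1] not included)
P[k] for k >= 1: shift by delta = -1
  P[0] = 7 + 0 = 7
  P[1] = 11 + -1 = 10
  P[2] = 31 + -1 = 30
  P[3] = 32 + -1 = 31
  P[4] = 31 + -1 = 30
  P[5] = 31 + -1 = 30
  P[6] = 22 + -1 = 21

Answer: [7, 10, 30, 31, 30, 30, 21]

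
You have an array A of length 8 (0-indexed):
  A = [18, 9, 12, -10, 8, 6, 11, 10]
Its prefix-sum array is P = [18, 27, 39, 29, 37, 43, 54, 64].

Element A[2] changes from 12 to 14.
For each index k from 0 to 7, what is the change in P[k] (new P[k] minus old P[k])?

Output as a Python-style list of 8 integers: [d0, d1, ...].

Element change: A[2] 12 -> 14, delta = 2
For k < 2: P[k] unchanged, delta_P[k] = 0
For k >= 2: P[k] shifts by exactly 2
Delta array: [0, 0, 2, 2, 2, 2, 2, 2]

Answer: [0, 0, 2, 2, 2, 2, 2, 2]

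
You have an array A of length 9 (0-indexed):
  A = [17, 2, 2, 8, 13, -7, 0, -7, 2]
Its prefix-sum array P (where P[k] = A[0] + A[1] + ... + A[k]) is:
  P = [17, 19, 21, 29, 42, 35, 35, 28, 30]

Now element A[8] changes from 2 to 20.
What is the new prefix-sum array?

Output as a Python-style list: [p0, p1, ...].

Change: A[8] 2 -> 20, delta = 18
P[k] for k < 8: unchanged (A[8] not included)
P[k] for k >= 8: shift by delta = 18
  P[0] = 17 + 0 = 17
  P[1] = 19 + 0 = 19
  P[2] = 21 + 0 = 21
  P[3] = 29 + 0 = 29
  P[4] = 42 + 0 = 42
  P[5] = 35 + 0 = 35
  P[6] = 35 + 0 = 35
  P[7] = 28 + 0 = 28
  P[8] = 30 + 18 = 48

Answer: [17, 19, 21, 29, 42, 35, 35, 28, 48]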